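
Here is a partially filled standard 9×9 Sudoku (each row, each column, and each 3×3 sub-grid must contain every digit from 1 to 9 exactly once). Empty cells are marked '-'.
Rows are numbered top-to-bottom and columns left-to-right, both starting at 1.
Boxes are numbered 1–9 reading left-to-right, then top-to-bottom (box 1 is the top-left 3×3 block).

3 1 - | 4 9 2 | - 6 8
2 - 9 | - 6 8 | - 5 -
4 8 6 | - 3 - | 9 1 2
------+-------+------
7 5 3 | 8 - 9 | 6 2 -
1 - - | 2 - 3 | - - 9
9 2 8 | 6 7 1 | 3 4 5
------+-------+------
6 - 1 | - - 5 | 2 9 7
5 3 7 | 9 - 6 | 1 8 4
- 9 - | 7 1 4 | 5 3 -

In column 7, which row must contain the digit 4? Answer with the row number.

Consider where 4 can go in column 7.
r1c7 is out (row 1 already has a 4).
r5c7 is out (box 6 already has a 4).
So the only cell in column 7 that can hold 4 is r2c7.
That is row 2.

2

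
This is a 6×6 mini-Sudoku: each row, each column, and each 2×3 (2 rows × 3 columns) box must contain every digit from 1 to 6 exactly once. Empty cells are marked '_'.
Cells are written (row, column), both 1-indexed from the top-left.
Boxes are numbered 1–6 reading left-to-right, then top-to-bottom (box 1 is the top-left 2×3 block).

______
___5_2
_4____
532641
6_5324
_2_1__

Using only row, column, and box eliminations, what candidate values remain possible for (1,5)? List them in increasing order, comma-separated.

Row 1 already contains {}.
Column 5 already contains {2, 4}.
Its 2×3 block (box 2) already contains {2, 5}.
Removing those from 1–6 leaves {1, 3, 6} as the candidates for (1,5).

1,3,6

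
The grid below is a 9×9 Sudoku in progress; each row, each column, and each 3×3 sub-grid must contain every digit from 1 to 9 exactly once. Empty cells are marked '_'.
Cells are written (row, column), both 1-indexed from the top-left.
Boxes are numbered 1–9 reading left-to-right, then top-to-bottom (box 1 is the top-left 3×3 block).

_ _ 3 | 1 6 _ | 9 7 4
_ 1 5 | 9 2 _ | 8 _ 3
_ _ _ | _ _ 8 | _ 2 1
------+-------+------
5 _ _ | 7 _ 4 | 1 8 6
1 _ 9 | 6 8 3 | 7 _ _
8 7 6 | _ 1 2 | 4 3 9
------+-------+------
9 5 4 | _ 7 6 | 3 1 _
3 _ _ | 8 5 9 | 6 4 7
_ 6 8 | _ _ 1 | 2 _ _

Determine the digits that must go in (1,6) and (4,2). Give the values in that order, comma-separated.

5,3

For (1,6):
  Row 1 already contains {1, 3, 4, 6, 7, 9}.
  Column 6 already contains {1, 2, 3, 4, 6, 8, 9}.
  Its 3×3 block (box 2) already contains {1, 2, 6, 8, 9}.
  The only value from 1–9 not eliminated is 5, so (1,6) = 5.
For (4,2):
  Consider where 3 can go in box 4.
  (4,3) is out (column 3 already has a 3).
  (5,2) is out (row 5 already has a 3).
  So the only cell in box 4 that can hold 3 is (4,2).
  So (4,2) = 3.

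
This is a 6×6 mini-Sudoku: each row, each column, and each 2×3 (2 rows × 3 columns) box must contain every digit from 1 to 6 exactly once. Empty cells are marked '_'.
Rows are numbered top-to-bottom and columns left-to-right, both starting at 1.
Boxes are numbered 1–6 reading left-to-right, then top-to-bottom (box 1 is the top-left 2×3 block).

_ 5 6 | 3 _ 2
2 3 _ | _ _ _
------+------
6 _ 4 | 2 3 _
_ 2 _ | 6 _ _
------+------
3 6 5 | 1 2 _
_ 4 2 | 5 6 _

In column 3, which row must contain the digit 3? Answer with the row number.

Consider where 3 can go in column 3.
R2C3 is out (row 2 already has a 3).
So the only cell in column 3 that can hold 3 is R4C3.
That is row 4.

4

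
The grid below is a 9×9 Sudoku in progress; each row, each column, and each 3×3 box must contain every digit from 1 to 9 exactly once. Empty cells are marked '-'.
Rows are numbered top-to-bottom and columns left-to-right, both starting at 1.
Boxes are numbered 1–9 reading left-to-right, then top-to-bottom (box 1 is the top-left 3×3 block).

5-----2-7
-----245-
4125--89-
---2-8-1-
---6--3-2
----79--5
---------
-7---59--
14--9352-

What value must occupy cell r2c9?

1

Cell r2c9 itself could take any of {1, 3, 6} by direct elimination.
Consider where 1 can go in box 3.
r1c8 is out (column 8 already has a 1).
r3c9 is out (row 3 already has a 1).
So the only cell in box 3 that can hold 1 is r2c9.
Therefore r2c9 = 1.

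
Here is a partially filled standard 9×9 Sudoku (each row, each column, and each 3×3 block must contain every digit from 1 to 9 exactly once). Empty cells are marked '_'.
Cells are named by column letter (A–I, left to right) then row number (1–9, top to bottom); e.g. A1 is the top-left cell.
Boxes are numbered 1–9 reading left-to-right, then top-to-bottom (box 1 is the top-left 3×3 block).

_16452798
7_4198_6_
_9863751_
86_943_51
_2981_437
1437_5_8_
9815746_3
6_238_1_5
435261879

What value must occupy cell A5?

Row 5 already contains {1, 2, 3, 4, 7, 8, 9}.
Column A already contains {1, 4, 6, 7, 8, 9}.
Its 3×3 block (box 4) already contains {1, 2, 3, 4, 6, 8, 9}.
The only value from 1–9 not eliminated is 5, so A5 = 5.

5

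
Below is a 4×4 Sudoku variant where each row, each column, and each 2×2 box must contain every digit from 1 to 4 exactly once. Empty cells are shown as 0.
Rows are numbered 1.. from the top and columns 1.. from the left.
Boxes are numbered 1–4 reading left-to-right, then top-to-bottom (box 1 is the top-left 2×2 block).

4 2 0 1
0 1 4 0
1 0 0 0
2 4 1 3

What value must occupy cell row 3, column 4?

4

Cell row 3, column 4 itself could take any of {2, 4} by direct elimination.
Consider where 4 can go in row 3.
row 3, column 2 is out (column 2 already has a 4).
row 3, column 3 is out (column 3 already has a 4).
So the only cell in row 3 that can hold 4 is row 3, column 4.
Therefore row 3, column 4 = 4.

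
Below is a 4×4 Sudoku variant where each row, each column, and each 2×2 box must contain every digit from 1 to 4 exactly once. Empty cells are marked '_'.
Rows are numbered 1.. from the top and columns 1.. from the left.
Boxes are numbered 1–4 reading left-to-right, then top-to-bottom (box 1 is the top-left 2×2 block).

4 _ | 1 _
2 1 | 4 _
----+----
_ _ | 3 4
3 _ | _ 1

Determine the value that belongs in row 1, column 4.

Cell row 1, column 4 itself could take any of {2, 3} by direct elimination.
Consider where 2 can go in column 4.
row 2, column 4 is out (row 2 already has a 2).
So the only cell in column 4 that can hold 2 is row 1, column 4.
Therefore row 1, column 4 = 2.

2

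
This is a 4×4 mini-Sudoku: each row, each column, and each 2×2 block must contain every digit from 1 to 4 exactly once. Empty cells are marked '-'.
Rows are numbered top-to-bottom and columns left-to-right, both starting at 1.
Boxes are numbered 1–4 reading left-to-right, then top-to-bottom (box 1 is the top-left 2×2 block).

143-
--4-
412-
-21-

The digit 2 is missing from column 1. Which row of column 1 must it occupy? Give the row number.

Consider where 2 can go in column 1.
R4C1 is out (row 4 already has a 2).
So the only cell in column 1 that can hold 2 is R2C1.
That is row 2.

2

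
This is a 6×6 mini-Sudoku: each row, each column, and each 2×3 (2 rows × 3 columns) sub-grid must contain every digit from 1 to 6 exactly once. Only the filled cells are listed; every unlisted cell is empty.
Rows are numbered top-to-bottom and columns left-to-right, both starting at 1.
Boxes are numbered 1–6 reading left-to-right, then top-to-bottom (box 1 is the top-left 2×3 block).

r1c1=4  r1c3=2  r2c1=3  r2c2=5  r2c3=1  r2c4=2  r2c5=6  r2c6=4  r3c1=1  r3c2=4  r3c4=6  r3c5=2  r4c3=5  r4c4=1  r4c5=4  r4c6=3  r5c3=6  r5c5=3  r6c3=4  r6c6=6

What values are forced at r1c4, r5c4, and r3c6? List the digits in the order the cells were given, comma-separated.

For r1c4:
  Consider where 3 can go in row 1.
  r1c2 is out (box 1 already has a 3).
  r1c5 is out (column 5 already has a 3).
  r1c6 is out (column 6 already has a 3).
  So the only cell in row 1 that can hold 3 is r1c4.
  So r1c4 = 3.
For r5c4:
  Consider where 4 can go in column 4.
  r1c4 is out (row 1 already has a 4).
  r6c4 is out (row 6 already has a 4).
  So the only cell in column 4 that can hold 4 is r5c4.
  So r5c4 = 4.
For r3c6:
  Row 3 already contains {1, 2, 4, 6}.
  Column 6 already contains {3, 4, 6}.
  Its 2×3 block (box 4) already contains {1, 2, 3, 4, 6}.
  The only value from 1–6 not eliminated is 5, so r3c6 = 5.

3,4,5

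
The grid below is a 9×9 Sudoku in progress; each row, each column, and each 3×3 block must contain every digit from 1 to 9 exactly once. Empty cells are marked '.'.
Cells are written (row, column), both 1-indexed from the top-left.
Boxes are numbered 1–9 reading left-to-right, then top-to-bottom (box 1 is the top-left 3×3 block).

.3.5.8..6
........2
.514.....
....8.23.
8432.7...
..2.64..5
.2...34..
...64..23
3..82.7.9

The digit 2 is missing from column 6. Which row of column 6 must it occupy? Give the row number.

Consider where 2 can go in column 6.
(2,6) is out (row 2 already has a 2).
(4,6) is out (row 4 already has a 2).
(8,6) is out (row 8 already has a 2).
(9,6) is out (row 9 already has a 2).
So the only cell in column 6 that can hold 2 is (3,6).
That is row 3.

3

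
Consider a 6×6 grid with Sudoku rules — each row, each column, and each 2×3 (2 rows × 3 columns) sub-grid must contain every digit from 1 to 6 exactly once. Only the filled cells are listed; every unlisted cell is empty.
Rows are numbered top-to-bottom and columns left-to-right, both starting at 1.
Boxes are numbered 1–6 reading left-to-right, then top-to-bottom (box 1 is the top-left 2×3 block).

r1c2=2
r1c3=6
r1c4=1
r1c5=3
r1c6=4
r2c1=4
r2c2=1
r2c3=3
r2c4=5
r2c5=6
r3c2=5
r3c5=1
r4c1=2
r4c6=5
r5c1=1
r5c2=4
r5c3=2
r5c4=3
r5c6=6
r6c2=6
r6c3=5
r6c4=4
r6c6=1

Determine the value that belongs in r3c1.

Cell r3c1 itself could take any of {3, 6} by direct elimination.
Consider where 6 can go in box 3.
r3c3 is out (column 3 already has a 6).
r4c2 is out (column 2 already has a 6).
r4c3 is out (column 3 already has a 6).
So the only cell in box 3 that can hold 6 is r3c1.
Therefore r3c1 = 6.

6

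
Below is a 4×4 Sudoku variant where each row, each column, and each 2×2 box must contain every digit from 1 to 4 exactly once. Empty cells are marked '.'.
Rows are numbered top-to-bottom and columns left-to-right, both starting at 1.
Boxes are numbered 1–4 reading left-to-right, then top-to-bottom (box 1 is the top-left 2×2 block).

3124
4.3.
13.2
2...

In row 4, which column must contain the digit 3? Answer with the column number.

4

Consider where 3 can go in row 4.
R4C2 is out (column 2 already has a 3).
R4C3 is out (column 3 already has a 3).
So the only cell in row 4 that can hold 3 is R4C4.
That is column 4.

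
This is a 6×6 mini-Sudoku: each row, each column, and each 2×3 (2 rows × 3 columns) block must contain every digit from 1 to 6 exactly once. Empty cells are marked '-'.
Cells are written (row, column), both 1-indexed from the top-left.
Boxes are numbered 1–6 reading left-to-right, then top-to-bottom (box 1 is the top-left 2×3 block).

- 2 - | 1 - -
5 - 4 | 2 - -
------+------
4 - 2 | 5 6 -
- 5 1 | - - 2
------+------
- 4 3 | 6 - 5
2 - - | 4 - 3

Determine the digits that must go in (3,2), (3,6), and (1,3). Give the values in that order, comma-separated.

For (3,2):
  Row 3 already contains {2, 4, 5, 6}.
  Column 2 already contains {2, 4, 5}.
  Its 2×3 block (box 3) already contains {1, 2, 4, 5}.
  The only value from 1–6 not eliminated is 3, so (3,2) = 3.
For (3,6):
  Row 3 already contains {2, 4, 5, 6}.
  Column 6 already contains {2, 3, 5}.
  Its 2×3 block (box 4) already contains {2, 5, 6}.
  The only value from 1–6 not eliminated is 1, so (3,6) = 1.
For (1,3):
  Row 1 already contains {1, 2}.
  Column 3 already contains {1, 2, 3, 4}.
  Its 2×3 block (box 1) already contains {2, 4, 5}.
  The only value from 1–6 not eliminated is 6, so (1,3) = 6.

3,1,6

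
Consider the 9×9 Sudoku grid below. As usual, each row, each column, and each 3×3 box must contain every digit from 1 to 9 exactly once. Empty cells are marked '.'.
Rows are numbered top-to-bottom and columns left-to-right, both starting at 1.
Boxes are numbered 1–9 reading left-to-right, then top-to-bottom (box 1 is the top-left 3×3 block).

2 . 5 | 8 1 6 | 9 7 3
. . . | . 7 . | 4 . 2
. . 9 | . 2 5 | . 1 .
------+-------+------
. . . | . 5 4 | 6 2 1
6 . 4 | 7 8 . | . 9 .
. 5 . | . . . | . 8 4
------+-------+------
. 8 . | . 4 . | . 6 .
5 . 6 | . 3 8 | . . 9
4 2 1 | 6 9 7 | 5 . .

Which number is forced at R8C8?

Row 8 already contains {3, 5, 6, 8, 9}.
Column 8 already contains {1, 2, 6, 7, 8, 9}.
Its 3×3 block (box 9) already contains {5, 6, 9}.
The only value from 1–9 not eliminated is 4, so R8C8 = 4.

4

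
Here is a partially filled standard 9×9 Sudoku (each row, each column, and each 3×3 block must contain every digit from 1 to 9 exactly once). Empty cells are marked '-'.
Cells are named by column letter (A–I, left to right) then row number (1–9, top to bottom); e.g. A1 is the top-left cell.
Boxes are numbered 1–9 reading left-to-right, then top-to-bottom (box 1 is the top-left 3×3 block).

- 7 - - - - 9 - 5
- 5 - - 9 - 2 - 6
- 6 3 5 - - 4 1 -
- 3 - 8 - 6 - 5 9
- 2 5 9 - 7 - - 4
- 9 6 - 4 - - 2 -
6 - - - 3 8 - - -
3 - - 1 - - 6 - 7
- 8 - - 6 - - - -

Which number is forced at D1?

Cell D1 itself could take any of {2, 3, 4, 6} by direct elimination.
Consider where 6 can go in box 2.
E1 is out (column E already has a 6). F1 is out (column F already has a 6). D2 is out (row 2 already has a 6). F2 is out (row 2 already has a 6). The remaining empty cells in box 2 are similarly blocked.
So the only cell in box 2 that can hold 6 is D1.
Therefore D1 = 6.

6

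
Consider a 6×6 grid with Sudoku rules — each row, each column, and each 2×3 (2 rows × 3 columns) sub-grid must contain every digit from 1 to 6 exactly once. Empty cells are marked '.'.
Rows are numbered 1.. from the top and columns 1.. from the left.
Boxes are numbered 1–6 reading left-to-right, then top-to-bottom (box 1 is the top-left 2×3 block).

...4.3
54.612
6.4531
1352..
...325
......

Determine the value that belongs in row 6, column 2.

Cell row 6, column 2 itself could take any of {1, 2, 5, 6} by direct elimination.
Consider where 5 can go in box 5.
row 5, column 1 is out (row 5 already has a 5).
row 5, column 2 is out (row 5 already has a 5).
row 5, column 3 is out (row 5 already has a 5).
row 6, column 1 is out (column 1 already has a 5).
row 6, column 3 is out (column 3 already has a 5).
So the only cell in box 5 that can hold 5 is row 6, column 2.
Therefore row 6, column 2 = 5.

5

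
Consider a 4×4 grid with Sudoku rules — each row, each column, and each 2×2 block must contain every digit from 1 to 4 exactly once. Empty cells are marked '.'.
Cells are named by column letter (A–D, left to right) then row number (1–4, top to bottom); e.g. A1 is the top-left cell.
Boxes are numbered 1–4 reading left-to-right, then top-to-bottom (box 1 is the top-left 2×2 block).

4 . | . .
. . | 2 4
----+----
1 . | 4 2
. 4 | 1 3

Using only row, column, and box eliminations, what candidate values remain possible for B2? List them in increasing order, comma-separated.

Row 2 already contains {2, 4}.
Column B already contains {4}.
Its 2×2 block (box 1) already contains {4}.
Removing those from 1–4 leaves {1, 3} as the candidates for B2.

1,3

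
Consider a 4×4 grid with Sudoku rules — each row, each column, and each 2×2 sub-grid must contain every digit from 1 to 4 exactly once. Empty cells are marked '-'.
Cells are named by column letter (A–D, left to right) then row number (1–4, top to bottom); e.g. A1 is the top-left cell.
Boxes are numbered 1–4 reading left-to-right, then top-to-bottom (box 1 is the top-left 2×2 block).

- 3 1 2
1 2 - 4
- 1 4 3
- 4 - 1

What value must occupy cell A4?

Cell A4 itself could take any of {2, 3} by direct elimination.
Consider where 3 can go in column A.
A1 is out (row 1 already has a 3).
A3 is out (row 3 already has a 3).
So the only cell in column A that can hold 3 is A4.
Therefore A4 = 3.

3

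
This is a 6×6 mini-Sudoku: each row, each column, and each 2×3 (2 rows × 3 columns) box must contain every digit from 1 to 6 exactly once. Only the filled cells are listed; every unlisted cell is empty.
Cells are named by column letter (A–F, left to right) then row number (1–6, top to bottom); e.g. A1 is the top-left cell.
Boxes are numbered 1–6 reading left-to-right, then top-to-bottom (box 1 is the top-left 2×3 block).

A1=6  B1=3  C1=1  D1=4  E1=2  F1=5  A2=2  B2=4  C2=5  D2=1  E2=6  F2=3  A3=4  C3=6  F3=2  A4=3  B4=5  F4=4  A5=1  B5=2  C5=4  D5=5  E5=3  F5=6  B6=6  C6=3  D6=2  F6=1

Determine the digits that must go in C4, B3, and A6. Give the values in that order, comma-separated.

For C4:
  Row 4 already contains {3, 4, 5}.
  Column C already contains {1, 3, 4, 5, 6}.
  Its 2×3 block (box 3) already contains {3, 4, 5, 6}.
  The only value from 1–6 not eliminated is 2, so C4 = 2.
For B3:
  Row 3 already contains {2, 4, 6}.
  Column B already contains {2, 3, 4, 5, 6}.
  Its 2×3 block (box 3) already contains {3, 4, 5, 6}.
  The only value from 1–6 not eliminated is 1, so B3 = 1.
For A6:
  Row 6 already contains {1, 2, 3, 6}.
  Column A already contains {1, 2, 3, 4, 6}.
  Its 2×3 block (box 5) already contains {1, 2, 3, 4, 6}.
  The only value from 1–6 not eliminated is 5, so A6 = 5.

2,1,5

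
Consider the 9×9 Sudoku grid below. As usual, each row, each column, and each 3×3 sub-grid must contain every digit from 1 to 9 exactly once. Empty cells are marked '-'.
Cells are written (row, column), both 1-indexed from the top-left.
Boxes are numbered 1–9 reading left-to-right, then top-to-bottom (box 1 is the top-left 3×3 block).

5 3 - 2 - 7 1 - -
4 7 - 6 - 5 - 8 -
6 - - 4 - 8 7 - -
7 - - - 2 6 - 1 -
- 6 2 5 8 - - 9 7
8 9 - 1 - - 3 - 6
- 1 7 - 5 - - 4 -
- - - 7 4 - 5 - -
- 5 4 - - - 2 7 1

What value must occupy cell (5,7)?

Row 5 already contains {2, 5, 6, 7, 8, 9}.
Column 7 already contains {1, 2, 3, 5, 7}.
Its 3×3 block (box 6) already contains {1, 3, 6, 7, 9}.
The only value from 1–9 not eliminated is 4, so (5,7) = 4.

4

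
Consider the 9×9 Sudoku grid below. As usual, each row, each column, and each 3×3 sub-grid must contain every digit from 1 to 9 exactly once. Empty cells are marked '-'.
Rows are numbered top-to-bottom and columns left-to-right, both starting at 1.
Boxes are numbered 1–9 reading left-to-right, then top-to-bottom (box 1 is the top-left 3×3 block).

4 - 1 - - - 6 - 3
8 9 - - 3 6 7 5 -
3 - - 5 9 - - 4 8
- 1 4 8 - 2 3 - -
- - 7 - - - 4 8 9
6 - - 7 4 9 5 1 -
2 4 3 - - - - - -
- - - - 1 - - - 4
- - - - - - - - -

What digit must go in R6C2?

Cell R6C2 itself could take any of {2, 3, 8} by direct elimination.
Consider where 3 can go in row 6.
R6C3 is out (column 3 already has a 3).
R6C9 is out (column 9 already has a 3).
So the only cell in row 6 that can hold 3 is R6C2.
Therefore R6C2 = 3.

3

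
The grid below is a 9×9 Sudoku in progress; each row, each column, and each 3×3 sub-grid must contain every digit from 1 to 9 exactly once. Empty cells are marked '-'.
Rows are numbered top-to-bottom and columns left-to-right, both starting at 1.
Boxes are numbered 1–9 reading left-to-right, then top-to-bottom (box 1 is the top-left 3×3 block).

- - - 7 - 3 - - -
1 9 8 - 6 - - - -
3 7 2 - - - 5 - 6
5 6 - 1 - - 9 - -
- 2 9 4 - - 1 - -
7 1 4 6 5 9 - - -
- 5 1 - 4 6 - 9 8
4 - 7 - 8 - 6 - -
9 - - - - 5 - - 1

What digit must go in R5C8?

Cell R5C8 itself could take any of {3, 5, 6, 7, 8} by direct elimination.
Consider where 6 can go in row 5.
R5C1 is out (box 4 already has a 6).
R5C5 is out (column 5 already has a 6).
R5C6 is out (column 6 already has a 6).
R5C9 is out (column 9 already has a 6).
So the only cell in row 5 that can hold 6 is R5C8.
Therefore R5C8 = 6.

6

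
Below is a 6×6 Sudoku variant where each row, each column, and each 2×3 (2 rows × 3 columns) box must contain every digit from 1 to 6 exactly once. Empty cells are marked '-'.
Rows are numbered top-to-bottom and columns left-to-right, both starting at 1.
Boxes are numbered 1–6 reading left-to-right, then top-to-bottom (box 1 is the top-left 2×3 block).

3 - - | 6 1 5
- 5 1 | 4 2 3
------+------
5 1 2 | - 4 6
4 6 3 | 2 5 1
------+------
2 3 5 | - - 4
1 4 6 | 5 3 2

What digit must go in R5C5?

6

Row 5 already contains {2, 3, 4, 5}.
Column 5 already contains {1, 2, 3, 4, 5}.
Its 2×3 block (box 6) already contains {2, 3, 4, 5}.
The only value from 1–6 not eliminated is 6, so R5C5 = 6.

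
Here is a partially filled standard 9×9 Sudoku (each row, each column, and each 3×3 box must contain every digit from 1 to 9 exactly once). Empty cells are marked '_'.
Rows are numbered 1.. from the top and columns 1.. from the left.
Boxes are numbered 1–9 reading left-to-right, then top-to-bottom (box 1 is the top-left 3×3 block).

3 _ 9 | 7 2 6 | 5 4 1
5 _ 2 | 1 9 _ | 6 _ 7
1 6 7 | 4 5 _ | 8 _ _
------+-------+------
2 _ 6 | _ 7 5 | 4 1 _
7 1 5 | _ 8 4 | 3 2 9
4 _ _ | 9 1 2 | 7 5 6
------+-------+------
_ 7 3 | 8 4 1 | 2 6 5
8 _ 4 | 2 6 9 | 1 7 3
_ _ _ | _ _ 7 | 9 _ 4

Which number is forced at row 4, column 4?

3

Row 4 already contains {1, 2, 4, 5, 6, 7}.
Column 4 already contains {1, 2, 4, 7, 8, 9}.
Its 3×3 block (box 5) already contains {1, 2, 4, 5, 7, 8, 9}.
The only value from 1–9 not eliminated is 3, so row 4, column 4 = 3.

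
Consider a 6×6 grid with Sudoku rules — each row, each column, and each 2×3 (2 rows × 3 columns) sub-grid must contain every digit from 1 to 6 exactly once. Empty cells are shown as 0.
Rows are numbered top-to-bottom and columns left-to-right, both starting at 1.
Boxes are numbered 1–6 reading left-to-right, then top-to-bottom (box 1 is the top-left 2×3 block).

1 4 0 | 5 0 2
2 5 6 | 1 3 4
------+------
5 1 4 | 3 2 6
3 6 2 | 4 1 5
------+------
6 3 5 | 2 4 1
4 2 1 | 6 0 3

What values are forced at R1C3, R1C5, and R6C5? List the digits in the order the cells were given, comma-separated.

3,6,5

For R1C3:
  Row 1 already contains {1, 2, 4, 5}.
  Column 3 already contains {1, 2, 4, 5, 6}.
  Its 2×3 block (box 1) already contains {1, 2, 4, 5, 6}.
  The only value from 1–6 not eliminated is 3, so R1C3 = 3.
For R1C5:
  Row 1 already contains {1, 2, 4, 5}.
  Column 5 already contains {1, 2, 3, 4}.
  Its 2×3 block (box 2) already contains {1, 2, 3, 4, 5}.
  The only value from 1–6 not eliminated is 6, so R1C5 = 6.
For R6C5:
  Row 6 already contains {1, 2, 3, 4, 6}.
  Column 5 already contains {1, 2, 3, 4}.
  Its 2×3 block (box 6) already contains {1, 2, 3, 4, 6}.
  The only value from 1–6 not eliminated is 5, so R6C5 = 5.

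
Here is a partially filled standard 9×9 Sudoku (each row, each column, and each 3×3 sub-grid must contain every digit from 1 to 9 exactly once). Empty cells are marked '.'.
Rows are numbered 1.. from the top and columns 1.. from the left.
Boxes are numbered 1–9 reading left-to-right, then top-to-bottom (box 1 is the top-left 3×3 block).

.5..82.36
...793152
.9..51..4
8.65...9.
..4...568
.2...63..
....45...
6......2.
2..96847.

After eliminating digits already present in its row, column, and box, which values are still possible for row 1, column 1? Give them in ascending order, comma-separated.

Row 1 already contains {2, 3, 5, 6, 8}.
Column 1 already contains {2, 6, 8}.
Its 3×3 block (box 1) already contains {5, 9}.
Removing those from 1–9 leaves {1, 4, 7} as the candidates for row 1, column 1.

1,4,7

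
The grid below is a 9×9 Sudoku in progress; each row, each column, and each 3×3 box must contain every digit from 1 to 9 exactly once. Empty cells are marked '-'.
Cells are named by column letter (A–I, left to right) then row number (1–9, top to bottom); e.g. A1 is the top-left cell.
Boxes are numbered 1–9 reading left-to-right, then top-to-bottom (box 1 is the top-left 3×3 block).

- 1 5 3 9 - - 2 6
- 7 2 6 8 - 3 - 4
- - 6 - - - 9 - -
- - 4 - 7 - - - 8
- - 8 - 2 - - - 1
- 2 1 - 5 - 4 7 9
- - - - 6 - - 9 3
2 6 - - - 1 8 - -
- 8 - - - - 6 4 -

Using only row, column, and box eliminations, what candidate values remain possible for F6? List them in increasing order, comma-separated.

3,6,8

Row 6 already contains {1, 2, 4, 5, 7, 9}.
Column F already contains {1}.
Its 3×3 block (box 5) already contains {2, 5, 7}.
Removing those from 1–9 leaves {3, 6, 8} as the candidates for F6.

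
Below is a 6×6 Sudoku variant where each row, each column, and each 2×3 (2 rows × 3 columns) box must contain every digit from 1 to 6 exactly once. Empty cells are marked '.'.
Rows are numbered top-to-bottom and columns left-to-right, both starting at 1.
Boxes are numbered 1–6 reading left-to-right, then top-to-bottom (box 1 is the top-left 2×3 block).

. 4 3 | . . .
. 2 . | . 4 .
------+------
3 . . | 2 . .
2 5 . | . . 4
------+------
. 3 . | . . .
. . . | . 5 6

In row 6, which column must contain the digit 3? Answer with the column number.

4

Consider where 3 can go in row 6.
r6c1 is out (column 1 already has a 3).
r6c2 is out (column 2 already has a 3).
r6c3 is out (column 3 already has a 3).
So the only cell in row 6 that can hold 3 is r6c4.
That is column 4.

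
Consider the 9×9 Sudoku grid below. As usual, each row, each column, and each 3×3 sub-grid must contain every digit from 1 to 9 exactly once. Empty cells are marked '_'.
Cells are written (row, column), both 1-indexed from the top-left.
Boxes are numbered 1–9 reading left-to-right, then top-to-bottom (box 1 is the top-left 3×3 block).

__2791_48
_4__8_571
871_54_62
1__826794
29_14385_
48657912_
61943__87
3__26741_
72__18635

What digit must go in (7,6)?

5

Row 7 already contains {1, 3, 4, 6, 7, 8, 9}.
Column 6 already contains {1, 3, 4, 6, 7, 8, 9}.
Its 3×3 block (box 8) already contains {1, 2, 3, 4, 6, 7, 8}.
The only value from 1–9 not eliminated is 5, so (7,6) = 5.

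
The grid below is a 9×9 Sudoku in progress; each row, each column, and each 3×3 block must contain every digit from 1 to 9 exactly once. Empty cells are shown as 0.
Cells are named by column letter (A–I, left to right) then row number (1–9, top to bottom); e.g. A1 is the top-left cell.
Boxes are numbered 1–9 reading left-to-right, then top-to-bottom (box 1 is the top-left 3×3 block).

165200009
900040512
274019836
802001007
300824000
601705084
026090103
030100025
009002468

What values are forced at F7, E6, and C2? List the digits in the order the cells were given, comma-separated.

8,3,3

For F7:
  Consider where 8 can go in row 7.
  A7 is out (column A already has a 8).
  D7 is out (column D already has a 8).
  H7 is out (column H already has a 8).
  So the only cell in row 7 that can hold 8 is F7.
  So F7 = 8.
For E6:
  Row 6 already contains {1, 4, 5, 6, 7, 8}.
  Column E already contains {1, 2, 4, 9}.
  Its 3×3 block (box 5) already contains {1, 2, 4, 5, 7, 8}.
  The only value from 1–9 not eliminated is 3, so E6 = 3.
For C2:
  Consider where 3 can go in box 1.
  B2 is out (column B already has a 3).
  So the only cell in box 1 that can hold 3 is C2.
  So C2 = 3.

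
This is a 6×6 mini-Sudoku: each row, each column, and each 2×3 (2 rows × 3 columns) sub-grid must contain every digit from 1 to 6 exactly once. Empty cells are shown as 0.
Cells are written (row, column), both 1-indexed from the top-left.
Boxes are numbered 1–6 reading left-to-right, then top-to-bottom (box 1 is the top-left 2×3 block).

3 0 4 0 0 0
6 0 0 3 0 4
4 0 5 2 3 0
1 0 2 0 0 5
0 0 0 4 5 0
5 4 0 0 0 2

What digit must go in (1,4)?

5

Cell (1,4) itself could take any of {1, 5, 6} by direct elimination.
Consider where 5 can go in column 4.
(4,4) is out (row 4 already has a 5).
(6,4) is out (row 6 already has a 5).
So the only cell in column 4 that can hold 5 is (1,4).
Therefore (1,4) = 5.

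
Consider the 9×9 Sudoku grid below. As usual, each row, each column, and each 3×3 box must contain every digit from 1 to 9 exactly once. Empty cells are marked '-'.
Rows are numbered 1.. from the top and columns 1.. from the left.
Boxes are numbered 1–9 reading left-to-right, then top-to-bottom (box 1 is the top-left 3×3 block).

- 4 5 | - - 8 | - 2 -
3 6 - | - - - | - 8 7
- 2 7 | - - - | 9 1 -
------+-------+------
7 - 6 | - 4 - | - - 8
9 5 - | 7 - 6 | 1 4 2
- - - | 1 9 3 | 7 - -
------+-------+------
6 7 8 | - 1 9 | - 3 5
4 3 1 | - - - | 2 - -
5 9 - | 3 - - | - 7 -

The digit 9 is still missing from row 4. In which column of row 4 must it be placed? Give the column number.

8

Consider where 9 can go in row 4.
row 4, column 2 is out (column 2 already has a 9).
row 4, column 4 is out (box 5 already has a 9).
row 4, column 6 is out (column 6 already has a 9).
row 4, column 7 is out (column 7 already has a 9).
So the only cell in row 4 that can hold 9 is row 4, column 8.
That is column 8.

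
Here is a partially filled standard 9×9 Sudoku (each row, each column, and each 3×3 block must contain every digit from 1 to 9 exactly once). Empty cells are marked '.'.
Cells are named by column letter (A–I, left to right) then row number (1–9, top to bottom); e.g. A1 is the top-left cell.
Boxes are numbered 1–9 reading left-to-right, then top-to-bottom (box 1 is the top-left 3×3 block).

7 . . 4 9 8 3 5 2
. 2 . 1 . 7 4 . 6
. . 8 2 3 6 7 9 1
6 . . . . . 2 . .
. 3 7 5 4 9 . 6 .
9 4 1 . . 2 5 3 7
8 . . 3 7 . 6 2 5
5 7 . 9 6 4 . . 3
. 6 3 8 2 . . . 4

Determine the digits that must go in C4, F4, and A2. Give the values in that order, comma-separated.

For C4:
  Row 4 already contains {2, 6}.
  Column C already contains {1, 3, 7, 8}.
  Its 3×3 block (box 4) already contains {1, 3, 4, 6, 7, 9}.
  The only value from 1–9 not eliminated is 5, so C4 = 5.
For F4:
  Consider where 3 can go in column F.
  F7 is out (row 7 already has a 3).
  F9 is out (row 9 already has a 3).
  So the only cell in column F that can hold 3 is F4.
  So F4 = 3.
For A2:
  Row 2 already contains {1, 2, 4, 6, 7}.
  Column A already contains {5, 6, 7, 8, 9}.
  Its 3×3 block (box 1) already contains {2, 7, 8}.
  The only value from 1–9 not eliminated is 3, so A2 = 3.

5,3,3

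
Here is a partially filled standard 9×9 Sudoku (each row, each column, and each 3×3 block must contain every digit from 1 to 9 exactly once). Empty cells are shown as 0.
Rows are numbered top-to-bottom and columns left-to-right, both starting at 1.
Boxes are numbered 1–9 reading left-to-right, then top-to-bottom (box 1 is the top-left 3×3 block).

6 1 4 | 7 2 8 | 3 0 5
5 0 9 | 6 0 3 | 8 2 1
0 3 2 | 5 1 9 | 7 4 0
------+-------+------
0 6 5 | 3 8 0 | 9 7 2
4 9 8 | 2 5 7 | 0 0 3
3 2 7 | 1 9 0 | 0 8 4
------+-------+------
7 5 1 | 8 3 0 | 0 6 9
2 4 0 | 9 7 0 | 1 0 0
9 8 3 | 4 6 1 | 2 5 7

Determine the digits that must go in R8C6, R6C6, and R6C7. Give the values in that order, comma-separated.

For R8C6:
  Row 8 already contains {1, 2, 4, 7, 9}.
  Column 6 already contains {1, 3, 7, 8, 9}.
  Its 3×3 block (box 8) already contains {1, 3, 4, 6, 7, 8, 9}.
  The only value from 1–9 not eliminated is 5, so R8C6 = 5.
For R6C6:
  Row 6 already contains {1, 2, 3, 4, 7, 8, 9}.
  Column 6 already contains {1, 3, 7, 8, 9}.
  Its 3×3 block (box 5) already contains {1, 2, 3, 5, 7, 8, 9}.
  The only value from 1–9 not eliminated is 6, so R6C6 = 6.
For R6C7:
  Consider where 5 can go in box 6.
  R5C7 is out (row 5 already has a 5).
  R5C8 is out (row 5 already has a 5).
  So the only cell in box 6 that can hold 5 is R6C7.
  So R6C7 = 5.

5,6,5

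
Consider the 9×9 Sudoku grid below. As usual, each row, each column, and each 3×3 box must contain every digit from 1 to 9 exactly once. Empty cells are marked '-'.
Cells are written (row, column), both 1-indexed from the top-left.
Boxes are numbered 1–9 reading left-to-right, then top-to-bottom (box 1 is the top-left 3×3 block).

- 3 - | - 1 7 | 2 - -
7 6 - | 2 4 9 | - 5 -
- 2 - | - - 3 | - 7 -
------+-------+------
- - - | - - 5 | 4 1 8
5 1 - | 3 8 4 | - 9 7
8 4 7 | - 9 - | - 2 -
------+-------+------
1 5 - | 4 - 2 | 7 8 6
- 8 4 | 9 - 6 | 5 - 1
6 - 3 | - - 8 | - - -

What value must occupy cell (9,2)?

Cell (9,2) itself could take any of {7, 9} by direct elimination.
Consider where 7 can go in column 2.
(4,2) is out (box 4 already has a 7).
So the only cell in column 2 that can hold 7 is (9,2).
Therefore (9,2) = 7.

7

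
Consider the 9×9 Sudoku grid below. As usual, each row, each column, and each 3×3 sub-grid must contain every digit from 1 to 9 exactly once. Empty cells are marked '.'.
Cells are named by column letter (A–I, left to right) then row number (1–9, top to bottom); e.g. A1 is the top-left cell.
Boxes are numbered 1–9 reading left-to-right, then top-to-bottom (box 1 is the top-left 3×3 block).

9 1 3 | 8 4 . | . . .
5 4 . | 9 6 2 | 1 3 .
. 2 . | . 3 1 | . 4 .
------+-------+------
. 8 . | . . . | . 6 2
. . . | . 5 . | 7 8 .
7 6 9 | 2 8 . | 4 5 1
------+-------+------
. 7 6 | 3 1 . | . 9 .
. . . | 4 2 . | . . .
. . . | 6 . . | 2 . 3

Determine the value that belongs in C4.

5

Cell C4 itself could take any of {1, 4, 5} by direct elimination.
Consider where 5 can go in row 4.
A4 is out (column A already has a 5).
D4 is out (box 5 already has a 5).
E4 is out (column E already has a 5).
F4 is out (box 5 already has a 5).
G4 is out (box 6 already has a 5).
So the only cell in row 4 that can hold 5 is C4.
Therefore C4 = 5.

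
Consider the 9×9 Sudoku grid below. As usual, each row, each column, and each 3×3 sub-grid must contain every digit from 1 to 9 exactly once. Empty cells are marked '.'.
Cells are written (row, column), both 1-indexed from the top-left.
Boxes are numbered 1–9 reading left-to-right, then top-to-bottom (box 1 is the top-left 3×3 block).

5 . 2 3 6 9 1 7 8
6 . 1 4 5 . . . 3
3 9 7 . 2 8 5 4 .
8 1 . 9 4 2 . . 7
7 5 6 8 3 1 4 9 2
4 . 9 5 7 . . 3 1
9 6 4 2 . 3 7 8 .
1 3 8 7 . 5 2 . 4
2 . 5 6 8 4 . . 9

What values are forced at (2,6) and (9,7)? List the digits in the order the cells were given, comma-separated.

For (2,6):
  Row 2 already contains {1, 3, 4, 5, 6}.
  Column 6 already contains {1, 2, 3, 4, 5, 8, 9}.
  Its 3×3 block (box 2) already contains {2, 3, 4, 5, 6, 8, 9}.
  The only value from 1–9 not eliminated is 7, so (2,6) = 7.
For (9,7):
  Row 9 already contains {2, 4, 5, 6, 8, 9}.
  Column 7 already contains {1, 2, 4, 5, 7}.
  Its 3×3 block (box 9) already contains {2, 4, 7, 8, 9}.
  The only value from 1–9 not eliminated is 3, so (9,7) = 3.

7,3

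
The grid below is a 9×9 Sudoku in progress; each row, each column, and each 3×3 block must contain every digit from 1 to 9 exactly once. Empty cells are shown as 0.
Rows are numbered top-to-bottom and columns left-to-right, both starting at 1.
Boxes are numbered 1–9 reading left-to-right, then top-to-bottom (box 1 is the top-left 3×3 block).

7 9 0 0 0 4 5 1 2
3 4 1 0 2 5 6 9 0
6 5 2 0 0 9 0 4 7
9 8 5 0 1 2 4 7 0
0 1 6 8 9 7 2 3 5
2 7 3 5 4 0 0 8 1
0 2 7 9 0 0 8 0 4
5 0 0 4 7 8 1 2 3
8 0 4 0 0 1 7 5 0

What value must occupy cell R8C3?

9

Row 8 already contains {1, 2, 3, 4, 5, 7, 8}.
Column 3 already contains {1, 2, 3, 4, 5, 6, 7}.
Its 3×3 block (box 7) already contains {2, 4, 5, 7, 8}.
The only value from 1–9 not eliminated is 9, so R8C3 = 9.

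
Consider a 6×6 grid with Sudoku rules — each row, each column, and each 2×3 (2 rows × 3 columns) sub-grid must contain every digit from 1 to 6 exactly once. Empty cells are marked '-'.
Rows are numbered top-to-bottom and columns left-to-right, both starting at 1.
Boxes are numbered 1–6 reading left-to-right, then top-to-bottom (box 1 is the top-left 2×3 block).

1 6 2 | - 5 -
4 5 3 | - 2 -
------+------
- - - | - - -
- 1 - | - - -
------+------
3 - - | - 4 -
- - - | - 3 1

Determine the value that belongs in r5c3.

Cell r5c3 itself could take any of {1, 5, 6} by direct elimination.
Consider where 1 can go in box 5.
r5c2 is out (column 2 already has a 1).
r6c1 is out (row 6 already has a 1).
r6c2 is out (row 6 already has a 1).
r6c3 is out (row 6 already has a 1).
So the only cell in box 5 that can hold 1 is r5c3.
Therefore r5c3 = 1.

1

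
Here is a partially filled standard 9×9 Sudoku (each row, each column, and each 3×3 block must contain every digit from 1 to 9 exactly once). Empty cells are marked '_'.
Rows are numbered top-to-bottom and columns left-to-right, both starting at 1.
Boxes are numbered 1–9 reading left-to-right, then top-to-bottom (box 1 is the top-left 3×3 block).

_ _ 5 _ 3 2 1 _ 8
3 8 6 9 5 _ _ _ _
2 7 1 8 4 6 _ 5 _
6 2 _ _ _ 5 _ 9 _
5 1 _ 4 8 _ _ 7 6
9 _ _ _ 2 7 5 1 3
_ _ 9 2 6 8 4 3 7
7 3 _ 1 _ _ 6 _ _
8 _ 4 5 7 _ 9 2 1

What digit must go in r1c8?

6

Cell r1c8 itself could take any of {4, 6} by direct elimination.
Consider where 6 can go in row 1.
r1c1 is out (column 1 already has a 6).
r1c2 is out (box 1 already has a 6).
r1c4 is out (box 2 already has a 6).
So the only cell in row 1 that can hold 6 is r1c8.
Therefore r1c8 = 6.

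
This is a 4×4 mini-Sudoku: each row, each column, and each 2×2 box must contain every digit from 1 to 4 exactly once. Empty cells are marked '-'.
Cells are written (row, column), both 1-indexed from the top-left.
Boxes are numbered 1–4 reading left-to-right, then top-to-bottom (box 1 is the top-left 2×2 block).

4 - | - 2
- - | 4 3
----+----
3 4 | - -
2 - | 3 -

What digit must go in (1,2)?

3

Cell (1,2) itself could take any of {1, 3} by direct elimination.
Consider where 3 can go in row 1.
(1,3) is out (column 3 already has a 3).
So the only cell in row 1 that can hold 3 is (1,2).
Therefore (1,2) = 3.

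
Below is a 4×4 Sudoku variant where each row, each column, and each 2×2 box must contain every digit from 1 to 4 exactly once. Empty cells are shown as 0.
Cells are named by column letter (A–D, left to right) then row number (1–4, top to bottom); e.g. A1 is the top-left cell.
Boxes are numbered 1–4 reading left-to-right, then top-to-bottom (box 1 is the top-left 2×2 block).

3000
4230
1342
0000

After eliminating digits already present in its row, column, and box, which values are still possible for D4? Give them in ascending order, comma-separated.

1,3

Row 4 already contains {}.
Column D already contains {2}.
Its 2×2 block (box 4) already contains {2, 4}.
Removing those from 1–4 leaves {1, 3} as the candidates for D4.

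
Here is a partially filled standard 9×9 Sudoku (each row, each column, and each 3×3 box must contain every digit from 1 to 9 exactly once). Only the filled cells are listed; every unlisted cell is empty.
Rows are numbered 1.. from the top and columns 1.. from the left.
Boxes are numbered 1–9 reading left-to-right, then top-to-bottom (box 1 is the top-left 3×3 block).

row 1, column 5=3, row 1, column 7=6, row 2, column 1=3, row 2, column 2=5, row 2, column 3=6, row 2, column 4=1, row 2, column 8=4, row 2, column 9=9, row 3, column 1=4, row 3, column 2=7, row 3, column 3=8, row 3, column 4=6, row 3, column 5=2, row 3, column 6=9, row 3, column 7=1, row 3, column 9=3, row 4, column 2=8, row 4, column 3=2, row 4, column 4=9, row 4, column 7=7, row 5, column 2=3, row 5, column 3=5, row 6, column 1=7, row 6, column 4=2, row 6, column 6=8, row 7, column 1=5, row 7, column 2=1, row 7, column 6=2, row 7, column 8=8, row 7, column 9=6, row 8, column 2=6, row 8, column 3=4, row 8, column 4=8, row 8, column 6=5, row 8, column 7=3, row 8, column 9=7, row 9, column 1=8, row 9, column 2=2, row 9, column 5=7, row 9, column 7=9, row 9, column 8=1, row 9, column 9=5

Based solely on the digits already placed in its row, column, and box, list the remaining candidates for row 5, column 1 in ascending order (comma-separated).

Row 5 already contains {3, 5}.
Column 1 already contains {3, 4, 5, 7, 8}.
Its 3×3 block (box 4) already contains {2, 3, 5, 7, 8}.
Removing those from 1–9 leaves {1, 6, 9} as the candidates for row 5, column 1.

1,6,9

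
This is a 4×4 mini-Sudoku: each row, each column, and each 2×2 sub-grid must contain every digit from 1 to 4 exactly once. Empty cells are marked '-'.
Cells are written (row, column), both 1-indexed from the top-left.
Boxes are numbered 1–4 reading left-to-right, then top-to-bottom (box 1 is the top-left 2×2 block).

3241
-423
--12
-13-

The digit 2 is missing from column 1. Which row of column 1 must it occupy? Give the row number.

Consider where 2 can go in column 1.
(2,1) is out (row 2 already has a 2).
(3,1) is out (row 3 already has a 2).
So the only cell in column 1 that can hold 2 is (4,1).
That is row 4.

4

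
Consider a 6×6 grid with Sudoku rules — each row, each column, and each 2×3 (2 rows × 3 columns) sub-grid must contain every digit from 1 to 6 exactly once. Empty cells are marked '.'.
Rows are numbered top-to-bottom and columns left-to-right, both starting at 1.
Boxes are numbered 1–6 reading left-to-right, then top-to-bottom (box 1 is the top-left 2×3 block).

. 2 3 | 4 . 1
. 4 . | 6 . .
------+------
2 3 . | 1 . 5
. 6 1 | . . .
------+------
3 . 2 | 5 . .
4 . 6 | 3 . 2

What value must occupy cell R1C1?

Cell R1C1 itself could take any of {5, 6} by direct elimination.
Consider where 6 can go in row 1.
R1C5 is out (box 2 already has a 6).
So the only cell in row 1 that can hold 6 is R1C1.
Therefore R1C1 = 6.

6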